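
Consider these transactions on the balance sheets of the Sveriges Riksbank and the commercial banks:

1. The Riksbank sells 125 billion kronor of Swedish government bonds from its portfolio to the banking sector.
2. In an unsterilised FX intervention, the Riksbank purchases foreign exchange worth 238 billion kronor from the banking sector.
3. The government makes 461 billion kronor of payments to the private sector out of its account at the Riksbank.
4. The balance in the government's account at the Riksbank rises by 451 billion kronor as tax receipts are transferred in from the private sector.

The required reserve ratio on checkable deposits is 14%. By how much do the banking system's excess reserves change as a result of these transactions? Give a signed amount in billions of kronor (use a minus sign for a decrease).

OMO sale (to banks) 125 billion kronor: reserves −125B, deposits 0.
FX purchase 238 billion kronor: reserves +238B, deposits 0.
Government spending 461 billion kronor: reserves +461B, deposits +461B.
Government account inflow 451 billion kronor: reserves −451B, deposits −451B.
Totals: Δreserves = +123B, Δdeposits = +10B.
Δrequired reserves = 14% × +10B = +1.4B.
Δexcess reserves = Δreserves − Δrequired = +123B − (+1.4B) = +121.6 billion.

+121.6 billion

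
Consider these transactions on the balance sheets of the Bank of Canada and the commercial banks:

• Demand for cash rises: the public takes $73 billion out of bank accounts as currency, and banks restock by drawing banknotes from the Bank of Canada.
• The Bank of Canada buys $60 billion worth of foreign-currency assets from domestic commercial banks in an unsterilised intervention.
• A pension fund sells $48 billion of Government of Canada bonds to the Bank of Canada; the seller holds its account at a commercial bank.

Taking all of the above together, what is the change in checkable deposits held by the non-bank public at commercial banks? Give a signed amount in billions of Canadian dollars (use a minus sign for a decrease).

Bank of Canada balance sheet:
  Assets:      Securities +$48B, Foreign assets +$60B
  Liabilities: Bank reserves +$35B, Currency in circulation +$73B
Commercial banking system:
  Assets:      Reserves at CB +$35B, Foreign assets −$60B
  Liabilities: Checkable deposits −$25B
So the change in checkable deposits held by the non-bank public at commercial banks is -$25 billion.

-$25 billion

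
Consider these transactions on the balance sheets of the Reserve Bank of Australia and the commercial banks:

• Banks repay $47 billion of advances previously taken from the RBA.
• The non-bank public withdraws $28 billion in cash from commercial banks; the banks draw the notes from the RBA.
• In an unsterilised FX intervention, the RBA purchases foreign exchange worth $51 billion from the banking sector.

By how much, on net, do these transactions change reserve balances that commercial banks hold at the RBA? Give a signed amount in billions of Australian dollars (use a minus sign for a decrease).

RBA balance sheet:
  Assets:      Loans to banks −$47B, Foreign assets +$51B
  Liabilities: Bank reserves −$24B, Currency in circulation +$28B
So the change in reserve balances that commercial banks hold at the RBA is -$24 billion.

-$24 billion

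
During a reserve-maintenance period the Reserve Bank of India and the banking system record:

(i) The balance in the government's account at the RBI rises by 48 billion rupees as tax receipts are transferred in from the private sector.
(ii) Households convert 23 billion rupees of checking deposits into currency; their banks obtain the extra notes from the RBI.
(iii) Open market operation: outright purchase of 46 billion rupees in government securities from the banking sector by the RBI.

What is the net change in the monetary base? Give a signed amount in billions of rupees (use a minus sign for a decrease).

-2 billion

Government account inflow 48 billion rupees: reserves shift to a non-base liability → −48B.
Currency withdrawal 23 billion rupees: just a shift between currency and reserves — both are base money → 0.
OMO purchase (from banks) 46 billion rupees: RBI balance sheet expands → +46B.
Net: −48 + 0 + 46 = -2 billion.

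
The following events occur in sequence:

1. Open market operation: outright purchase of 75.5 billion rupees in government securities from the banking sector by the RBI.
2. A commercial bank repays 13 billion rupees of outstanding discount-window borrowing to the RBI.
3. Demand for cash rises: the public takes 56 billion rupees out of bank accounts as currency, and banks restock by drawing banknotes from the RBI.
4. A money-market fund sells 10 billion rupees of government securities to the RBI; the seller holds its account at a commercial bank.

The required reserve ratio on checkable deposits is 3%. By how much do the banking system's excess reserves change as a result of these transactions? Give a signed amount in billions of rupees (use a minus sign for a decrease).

+17.88 billion

OMO purchase (from banks) 75.5 billion rupees: reserves +75.5B, deposits 0.
Discount-window repayment 13 billion rupees: reserves −13B, deposits 0.
Currency withdrawal 56 billion rupees: reserves −56B, deposits −56B.
Asset purchase (from non-banks) 10 billion rupees: reserves +10B, deposits +10B.
Totals: Δreserves = +16.5B, Δdeposits = −46B.
Δrequired reserves = 3% × −46B = −1.38B.
Δexcess reserves = Δreserves − Δrequired = +16.5B − (−1.38B) = +17.88 billion.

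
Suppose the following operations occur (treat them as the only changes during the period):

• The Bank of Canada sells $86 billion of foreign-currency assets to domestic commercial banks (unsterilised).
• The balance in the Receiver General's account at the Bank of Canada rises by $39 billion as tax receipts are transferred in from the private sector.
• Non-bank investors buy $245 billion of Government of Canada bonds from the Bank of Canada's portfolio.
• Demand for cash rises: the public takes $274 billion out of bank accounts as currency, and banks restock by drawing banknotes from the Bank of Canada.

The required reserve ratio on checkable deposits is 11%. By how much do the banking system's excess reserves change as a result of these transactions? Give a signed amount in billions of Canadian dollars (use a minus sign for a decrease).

FX sale $86 billion: reserves −$86B, deposits 0.
Government account inflow $39 billion: reserves −$39B, deposits −$39B.
Asset sale (to non-banks) $245 billion: reserves −$245B, deposits −$245B.
Currency withdrawal $274 billion: reserves −$274B, deposits −$274B.
Totals: Δreserves = −$644B, Δdeposits = −$558B.
Δrequired reserves = 11% × −$558B = −$61.38B.
Δexcess reserves = Δreserves − Δrequired = −$644B − (−$61.38B) = -$582.62 billion.

-$582.62 billion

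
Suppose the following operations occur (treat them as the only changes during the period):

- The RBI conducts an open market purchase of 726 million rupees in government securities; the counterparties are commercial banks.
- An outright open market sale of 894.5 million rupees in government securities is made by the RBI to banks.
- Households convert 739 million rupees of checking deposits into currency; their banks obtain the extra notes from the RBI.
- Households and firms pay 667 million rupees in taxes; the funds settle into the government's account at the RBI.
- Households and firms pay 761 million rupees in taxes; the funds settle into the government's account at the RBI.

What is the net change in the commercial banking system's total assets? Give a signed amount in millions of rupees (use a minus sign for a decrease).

-2167 million

RBI balance sheet:
  Assets:      Securities −168.5M
  Liabilities: Bank reserves −2335.5M, Currency in circulation +739M, Government deposits +1428M
Commercial banking system:
  Assets:      Reserves at CB −2335.5M, Securities +168.5M
  Liabilities: Checkable deposits −2167M
Change in total bank assets = -2167 million.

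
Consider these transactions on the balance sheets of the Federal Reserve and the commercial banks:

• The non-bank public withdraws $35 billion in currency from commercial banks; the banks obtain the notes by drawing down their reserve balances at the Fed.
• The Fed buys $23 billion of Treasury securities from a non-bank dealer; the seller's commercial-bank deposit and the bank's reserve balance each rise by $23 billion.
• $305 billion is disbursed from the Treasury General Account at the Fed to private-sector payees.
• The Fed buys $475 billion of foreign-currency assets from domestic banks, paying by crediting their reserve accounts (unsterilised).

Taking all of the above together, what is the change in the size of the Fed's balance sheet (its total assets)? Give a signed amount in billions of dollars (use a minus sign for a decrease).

Currency withdrawal $35 billion: only the composition of liabilities changes → 0.
Asset purchase (from non-banks) $23 billion: a Fed asset is acquired → +$23B.
Government spending $305 billion: only the composition of liabilities changes → 0.
FX purchase $475 billion: a Fed asset is acquired → +$475B.
Net: 0 + 23 + 0 + 475 = +$498 billion.

+$498 billion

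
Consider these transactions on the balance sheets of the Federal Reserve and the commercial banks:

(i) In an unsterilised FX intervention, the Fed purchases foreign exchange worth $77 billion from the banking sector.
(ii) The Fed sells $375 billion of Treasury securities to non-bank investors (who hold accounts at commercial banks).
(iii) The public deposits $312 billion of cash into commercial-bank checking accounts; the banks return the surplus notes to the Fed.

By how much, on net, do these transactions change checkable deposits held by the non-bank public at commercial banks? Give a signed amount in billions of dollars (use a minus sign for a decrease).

-$63 billion

FX purchase $77 billion: the counterparty is a bank, so public deposits are unchanged → 0.
Asset sale (to non-banks) $375 billion: non-bank counterparties' bank balances fall → −$375B.
Currency deposit $312 billion: non-bank counterparties' bank balances rise → +$312B.
Net: 0 − 375 + 312 = -$63 billion.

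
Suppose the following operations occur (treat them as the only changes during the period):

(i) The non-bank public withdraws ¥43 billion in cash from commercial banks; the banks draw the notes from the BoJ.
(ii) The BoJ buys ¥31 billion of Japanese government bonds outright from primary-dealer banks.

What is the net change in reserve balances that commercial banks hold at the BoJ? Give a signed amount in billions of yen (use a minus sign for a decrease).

-¥12 billion

Currency withdrawal ¥43 billion: banks swap reserves for currency → −¥43B.
OMO purchase (from banks) ¥31 billion: the BoJ pays by crediting reserve accounts → +¥31B.
Net: −43 + 31 = -¥12 billion.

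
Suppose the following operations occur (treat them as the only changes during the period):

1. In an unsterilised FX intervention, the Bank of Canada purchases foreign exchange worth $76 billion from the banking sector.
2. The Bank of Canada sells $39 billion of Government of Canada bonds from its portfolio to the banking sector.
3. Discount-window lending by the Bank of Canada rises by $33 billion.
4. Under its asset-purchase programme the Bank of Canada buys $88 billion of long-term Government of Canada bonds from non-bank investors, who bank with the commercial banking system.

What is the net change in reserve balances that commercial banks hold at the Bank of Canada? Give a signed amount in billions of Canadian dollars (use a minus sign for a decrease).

+$158 billion

Bank of Canada balance sheet:
  Assets:      Securities +$49B, Loans to banks +$33B, Foreign assets +$76B
  Liabilities: Bank reserves +$158B
Commercial banking system:
  Assets:      Reserves at CB +$158B, Securities +$39B, Foreign assets −$76B
  Liabilities: Checkable deposits +$88B, Borrowings from CB +$33B
So the change in reserve balances that commercial banks hold at the Bank of Canada is +$158 billion.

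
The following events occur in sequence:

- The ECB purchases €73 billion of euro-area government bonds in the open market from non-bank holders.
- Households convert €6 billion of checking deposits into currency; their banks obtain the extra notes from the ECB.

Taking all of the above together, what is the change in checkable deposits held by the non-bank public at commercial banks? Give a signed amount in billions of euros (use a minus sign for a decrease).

Asset purchase (from non-banks) €73 billion: non-bank counterparties' bank balances rise → +€73B.
Currency withdrawal €6 billion: non-bank counterparties' bank balances fall → −€6B.
Net: 73 − 6 = +€67 billion.

+€67 billion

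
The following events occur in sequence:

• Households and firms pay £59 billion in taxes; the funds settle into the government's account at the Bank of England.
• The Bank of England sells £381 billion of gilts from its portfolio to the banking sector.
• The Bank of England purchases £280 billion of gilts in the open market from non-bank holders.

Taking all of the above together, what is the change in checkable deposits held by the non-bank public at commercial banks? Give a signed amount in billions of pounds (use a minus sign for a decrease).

Bank of England balance sheet:
  Assets:      Securities −£101B
  Liabilities: Bank reserves −£160B, Government deposits +£59B
Commercial banking system:
  Assets:      Reserves at CB −£160B, Securities +£381B
  Liabilities: Checkable deposits +£221B
So the change in checkable deposits held by the non-bank public at commercial banks is +£221 billion.

+£221 billion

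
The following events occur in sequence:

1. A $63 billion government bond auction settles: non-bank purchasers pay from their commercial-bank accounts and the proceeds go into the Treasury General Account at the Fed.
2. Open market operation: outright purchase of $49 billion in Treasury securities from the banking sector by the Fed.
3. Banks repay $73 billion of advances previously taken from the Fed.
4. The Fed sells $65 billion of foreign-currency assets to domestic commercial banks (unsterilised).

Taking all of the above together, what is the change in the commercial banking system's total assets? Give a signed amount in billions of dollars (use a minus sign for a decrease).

-$136 billion

Fed balance sheet:
  Assets:      Securities +$49B, Loans to banks −$73B, Foreign assets −$65B
  Liabilities: Bank reserves −$152B, Government deposits +$63B
Commercial banking system:
  Assets:      Reserves at CB −$152B, Securities −$49B, Foreign assets +$65B
  Liabilities: Checkable deposits −$63B, Borrowings from CB −$73B
Change in total bank assets = -$136 billion.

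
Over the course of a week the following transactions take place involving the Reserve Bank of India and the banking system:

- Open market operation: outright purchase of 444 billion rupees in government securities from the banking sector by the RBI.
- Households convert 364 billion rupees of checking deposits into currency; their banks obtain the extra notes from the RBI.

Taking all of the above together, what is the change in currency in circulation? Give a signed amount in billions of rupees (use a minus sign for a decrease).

+364 billion

RBI balance sheet:
  Assets:      Securities +444B
  Liabilities: Bank reserves +80B, Currency in circulation +364B
Commercial banking system:
  Assets:      Reserves at CB +80B, Securities −444B
  Liabilities: Checkable deposits −364B
So the change in currency in circulation is +364 billion.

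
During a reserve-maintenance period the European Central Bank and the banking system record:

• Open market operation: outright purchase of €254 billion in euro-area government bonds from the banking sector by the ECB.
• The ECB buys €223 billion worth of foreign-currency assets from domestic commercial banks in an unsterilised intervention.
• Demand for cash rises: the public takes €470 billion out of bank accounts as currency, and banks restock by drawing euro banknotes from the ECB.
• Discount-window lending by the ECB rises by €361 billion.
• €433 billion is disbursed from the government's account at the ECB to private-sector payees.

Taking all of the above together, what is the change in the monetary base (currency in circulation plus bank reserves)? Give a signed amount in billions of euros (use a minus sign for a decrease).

ECB balance sheet:
  Assets:      Securities +€254B, Loans to banks +€361B, Foreign assets +€223B
  Liabilities: Bank reserves +€801B, Currency in circulation +€470B, Government deposits −€433B
Commercial banking system:
  Assets:      Reserves at CB +€801B, Securities −€254B, Foreign assets −€223B
  Liabilities: Checkable deposits −€37B, Borrowings from CB +€361B
Monetary base = currency + reserves: +€470B + (+€801B) = +€1271 billion.

+€1271 billion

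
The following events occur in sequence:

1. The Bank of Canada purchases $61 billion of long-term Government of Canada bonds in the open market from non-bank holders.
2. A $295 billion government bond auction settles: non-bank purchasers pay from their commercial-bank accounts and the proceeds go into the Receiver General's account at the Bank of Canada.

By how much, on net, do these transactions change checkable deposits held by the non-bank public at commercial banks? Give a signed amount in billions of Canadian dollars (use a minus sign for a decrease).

Asset purchase (from non-banks) $61 billion: non-bank counterparties' bank balances rise → +$61B.
Government account inflow $295 billion: non-bank counterparties' bank balances fall → −$295B.
Net: 61 − 295 = -$234 billion.

-$234 billion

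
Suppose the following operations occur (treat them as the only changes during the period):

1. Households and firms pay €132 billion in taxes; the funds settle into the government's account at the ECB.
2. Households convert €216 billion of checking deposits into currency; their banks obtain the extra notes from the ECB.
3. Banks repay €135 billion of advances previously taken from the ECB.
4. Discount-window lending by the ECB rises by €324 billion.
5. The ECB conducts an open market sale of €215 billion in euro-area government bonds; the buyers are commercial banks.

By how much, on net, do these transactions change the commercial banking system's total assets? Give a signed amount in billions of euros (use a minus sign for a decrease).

-€159 billion

Government account inflow €132 billion: bank balance sheets shrink → −€132B.
Currency withdrawal €216 billion: bank balance sheets shrink → −€216B.
Discount-window repayment €135 billion: bank balance sheets shrink → −€135B.
Discount-window loan €324 billion: bank balance sheets expand → +€324B.
OMO sale (to banks) €215 billion: just an asset swap on bank balance sheets → 0.
Net: −132 − 216 − 135 + 324 + 0 = -€159 billion.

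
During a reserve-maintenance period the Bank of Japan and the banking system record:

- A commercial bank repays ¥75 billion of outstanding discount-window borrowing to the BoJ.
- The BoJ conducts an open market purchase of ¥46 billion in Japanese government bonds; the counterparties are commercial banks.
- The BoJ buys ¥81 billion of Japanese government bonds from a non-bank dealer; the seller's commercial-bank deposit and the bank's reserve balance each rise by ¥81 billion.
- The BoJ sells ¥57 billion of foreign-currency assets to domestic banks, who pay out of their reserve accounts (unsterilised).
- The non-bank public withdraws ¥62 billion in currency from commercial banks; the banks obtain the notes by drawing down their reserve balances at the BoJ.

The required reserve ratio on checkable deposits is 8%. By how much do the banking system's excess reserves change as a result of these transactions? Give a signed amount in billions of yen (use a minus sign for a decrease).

-¥68.52 billion

Discount-window repayment ¥75 billion: reserves −¥75B, deposits 0.
OMO purchase (from banks) ¥46 billion: reserves +¥46B, deposits 0.
Asset purchase (from non-banks) ¥81 billion: reserves +¥81B, deposits +¥81B.
FX sale ¥57 billion: reserves −¥57B, deposits 0.
Currency withdrawal ¥62 billion: reserves −¥62B, deposits −¥62B.
Totals: Δreserves = −¥67B, Δdeposits = +¥19B.
Δrequired reserves = 8% × +¥19B = +¥1.52B.
Δexcess reserves = Δreserves − Δrequired = −¥67B − (+¥1.52B) = -¥68.52 billion.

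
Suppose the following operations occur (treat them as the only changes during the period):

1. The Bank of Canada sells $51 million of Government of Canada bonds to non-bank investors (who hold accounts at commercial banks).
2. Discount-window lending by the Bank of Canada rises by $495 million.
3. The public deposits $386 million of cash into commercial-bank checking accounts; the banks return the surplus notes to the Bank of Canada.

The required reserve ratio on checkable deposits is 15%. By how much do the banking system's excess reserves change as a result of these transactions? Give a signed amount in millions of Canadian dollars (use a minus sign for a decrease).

+$779.75 million

Asset sale (to non-banks) $51 million: reserves −$51M, deposits −$51M.
Discount-window loan $495 million: reserves +$495M, deposits 0.
Currency deposit $386 million: reserves +$386M, deposits +$386M.
Totals: Δreserves = +$830M, Δdeposits = +$335M.
Δrequired reserves = 15% × +$335M = +$50.25M.
Δexcess reserves = Δreserves − Δrequired = +$830M − (+$50.25M) = +$779.75 million.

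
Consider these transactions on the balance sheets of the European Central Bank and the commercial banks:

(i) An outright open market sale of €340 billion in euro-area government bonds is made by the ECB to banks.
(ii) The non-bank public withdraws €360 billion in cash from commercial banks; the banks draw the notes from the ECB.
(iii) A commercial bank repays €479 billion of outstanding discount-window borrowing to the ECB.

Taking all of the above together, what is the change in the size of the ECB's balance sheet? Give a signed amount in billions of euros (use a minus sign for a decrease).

-€819 billion

ECB balance sheet:
  Assets:      Securities −€340B, Loans to banks −€479B
  Liabilities: Bank reserves −€1179B, Currency in circulation +€360B
Change in total ECB assets = -€819 billion.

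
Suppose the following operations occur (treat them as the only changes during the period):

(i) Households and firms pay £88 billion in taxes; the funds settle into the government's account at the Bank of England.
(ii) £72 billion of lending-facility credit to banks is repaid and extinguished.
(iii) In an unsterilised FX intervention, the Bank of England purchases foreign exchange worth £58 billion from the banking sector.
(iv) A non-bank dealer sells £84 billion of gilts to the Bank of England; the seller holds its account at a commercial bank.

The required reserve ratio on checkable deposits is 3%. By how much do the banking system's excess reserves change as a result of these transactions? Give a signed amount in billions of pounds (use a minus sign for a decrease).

Government account inflow £88 billion: reserves −£88B, deposits −£88B.
Discount-window repayment £72 billion: reserves −£72B, deposits 0.
FX purchase £58 billion: reserves +£58B, deposits 0.
Asset purchase (from non-banks) £84 billion: reserves +£84B, deposits +£84B.
Totals: Δreserves = −£18B, Δdeposits = −£4B.
Δrequired reserves = 3% × −£4B = −£0.12B.
Δexcess reserves = Δreserves − Δrequired = −£18B − (−£0.12B) = -£17.88 billion.

-£17.88 billion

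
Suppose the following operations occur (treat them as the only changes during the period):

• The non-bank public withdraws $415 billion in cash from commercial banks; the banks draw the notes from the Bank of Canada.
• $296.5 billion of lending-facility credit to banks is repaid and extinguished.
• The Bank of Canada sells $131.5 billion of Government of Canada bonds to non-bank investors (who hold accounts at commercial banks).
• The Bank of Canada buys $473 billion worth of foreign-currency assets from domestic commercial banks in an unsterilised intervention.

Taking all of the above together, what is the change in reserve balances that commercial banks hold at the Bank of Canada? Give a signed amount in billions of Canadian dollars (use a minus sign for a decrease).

Currency withdrawal $415 billion: banks swap reserves for currency → −$415B.
Discount-window repayment $296.5 billion: repayment is debited from reserves → −$296.5B.
Asset sale (to non-banks) $131.5 billion: the non-bank buyers' banks settle from reserves → −$131.5B.
FX purchase $473 billion: the Bank of Canada pays by crediting reserve accounts → +$473B.
Net: −415 − 296.5 − 131.5 + 473 = -$370 billion.

-$370 billion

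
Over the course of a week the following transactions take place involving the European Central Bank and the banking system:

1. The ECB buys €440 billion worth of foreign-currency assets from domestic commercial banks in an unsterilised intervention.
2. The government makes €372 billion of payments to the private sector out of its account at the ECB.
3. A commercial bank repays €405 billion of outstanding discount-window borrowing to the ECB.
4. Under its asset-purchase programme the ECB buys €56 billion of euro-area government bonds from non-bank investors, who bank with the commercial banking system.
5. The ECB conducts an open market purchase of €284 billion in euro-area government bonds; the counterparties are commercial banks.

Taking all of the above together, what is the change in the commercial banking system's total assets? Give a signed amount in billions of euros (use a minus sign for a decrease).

ECB balance sheet:
  Assets:      Securities +€340B, Loans to banks −€405B, Foreign assets +€440B
  Liabilities: Bank reserves +€747B, Government deposits −€372B
Commercial banking system:
  Assets:      Reserves at CB +€747B, Securities −€284B, Foreign assets −€440B
  Liabilities: Checkable deposits +€428B, Borrowings from CB −€405B
Change in total bank assets = +€23 billion.

+€23 billion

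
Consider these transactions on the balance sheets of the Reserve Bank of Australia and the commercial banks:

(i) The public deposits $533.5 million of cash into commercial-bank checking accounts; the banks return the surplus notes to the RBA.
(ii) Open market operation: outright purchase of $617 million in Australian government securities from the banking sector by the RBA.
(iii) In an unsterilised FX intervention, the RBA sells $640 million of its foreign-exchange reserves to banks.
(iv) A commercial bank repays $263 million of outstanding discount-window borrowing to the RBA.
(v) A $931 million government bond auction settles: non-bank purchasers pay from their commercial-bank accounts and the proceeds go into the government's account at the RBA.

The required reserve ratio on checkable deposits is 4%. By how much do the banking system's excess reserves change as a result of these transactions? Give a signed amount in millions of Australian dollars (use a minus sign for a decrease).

-$667.6 million

Currency deposit $533.5 million: reserves +$533.5M, deposits +$533.5M.
OMO purchase (from banks) $617 million: reserves +$617M, deposits 0.
FX sale $640 million: reserves −$640M, deposits 0.
Discount-window repayment $263 million: reserves −$263M, deposits 0.
Government account inflow $931 million: reserves −$931M, deposits −$931M.
Totals: Δreserves = −$683.5M, Δdeposits = −$397.5M.
Δrequired reserves = 4% × −$397.5M = −$15.9M.
Δexcess reserves = Δreserves − Δrequired = −$683.5M − (−$15.9M) = -$667.6 million.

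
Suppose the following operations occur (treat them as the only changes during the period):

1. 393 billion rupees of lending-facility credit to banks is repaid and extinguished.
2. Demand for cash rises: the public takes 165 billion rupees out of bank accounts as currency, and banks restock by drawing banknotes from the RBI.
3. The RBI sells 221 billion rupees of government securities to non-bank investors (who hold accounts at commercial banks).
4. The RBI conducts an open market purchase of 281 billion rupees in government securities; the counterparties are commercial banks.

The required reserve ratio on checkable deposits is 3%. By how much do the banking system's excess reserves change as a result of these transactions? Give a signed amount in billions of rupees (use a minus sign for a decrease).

-486.42 billion

Discount-window repayment 393 billion rupees: reserves −393B, deposits 0.
Currency withdrawal 165 billion rupees: reserves −165B, deposits −165B.
Asset sale (to non-banks) 221 billion rupees: reserves −221B, deposits −221B.
OMO purchase (from banks) 281 billion rupees: reserves +281B, deposits 0.
Totals: Δreserves = −498B, Δdeposits = −386B.
Δrequired reserves = 3% × −386B = −11.58B.
Δexcess reserves = Δreserves − Δrequired = −498B − (−11.58B) = -486.42 billion.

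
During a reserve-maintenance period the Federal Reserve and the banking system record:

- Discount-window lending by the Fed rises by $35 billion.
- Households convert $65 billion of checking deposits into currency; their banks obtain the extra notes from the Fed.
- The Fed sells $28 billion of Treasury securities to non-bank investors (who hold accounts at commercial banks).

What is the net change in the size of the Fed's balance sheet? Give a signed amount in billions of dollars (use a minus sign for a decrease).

+$7 billion

Fed balance sheet:
  Assets:      Securities −$28B, Loans to banks +$35B
  Liabilities: Bank reserves −$58B, Currency in circulation +$65B
Commercial banking system:
  Assets:      Reserves at CB −$58B
  Liabilities: Checkable deposits −$93B, Borrowings from CB +$35B
Change in total Fed assets = +$7 billion.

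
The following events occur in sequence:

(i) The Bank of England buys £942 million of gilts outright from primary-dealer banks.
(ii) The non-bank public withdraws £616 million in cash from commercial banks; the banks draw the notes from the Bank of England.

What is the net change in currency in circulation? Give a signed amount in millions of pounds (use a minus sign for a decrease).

OMO purchase (from banks) £942 million: no currency enters or leaves circulation → 0.
Currency withdrawal £616 million: notes leave the central bank → +£616M.
Net: 0 + 616 = +£616 million.

+£616 million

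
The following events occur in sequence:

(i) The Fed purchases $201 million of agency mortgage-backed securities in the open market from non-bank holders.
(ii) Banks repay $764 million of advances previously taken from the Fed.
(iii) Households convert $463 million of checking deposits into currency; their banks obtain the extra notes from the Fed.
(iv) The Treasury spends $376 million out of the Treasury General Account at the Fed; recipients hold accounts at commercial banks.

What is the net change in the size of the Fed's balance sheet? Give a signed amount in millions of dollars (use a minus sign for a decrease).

Fed balance sheet:
  Assets:      Securities +$201M, Loans to banks −$764M
  Liabilities: Bank reserves −$650M, Currency in circulation +$463M, Government deposits −$376M
Change in total Fed assets = -$563 million.

-$563 million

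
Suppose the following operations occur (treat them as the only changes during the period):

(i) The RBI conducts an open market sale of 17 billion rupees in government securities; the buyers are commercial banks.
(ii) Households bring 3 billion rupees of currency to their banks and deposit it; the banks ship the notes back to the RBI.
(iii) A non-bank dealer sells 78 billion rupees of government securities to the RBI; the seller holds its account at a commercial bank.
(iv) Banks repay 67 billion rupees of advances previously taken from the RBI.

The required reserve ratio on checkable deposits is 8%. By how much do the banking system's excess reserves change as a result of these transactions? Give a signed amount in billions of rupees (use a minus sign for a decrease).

OMO sale (to banks) 17 billion rupees: reserves −17B, deposits 0.
Currency deposit 3 billion rupees: reserves +3B, deposits +3B.
Asset purchase (from non-banks) 78 billion rupees: reserves +78B, deposits +78B.
Discount-window repayment 67 billion rupees: reserves −67B, deposits 0.
Totals: Δreserves = −3B, Δdeposits = +81B.
Δrequired reserves = 8% × +81B = +6.48B.
Δexcess reserves = Δreserves − Δrequired = −3B − (+6.48B) = -9.48 billion.

-9.48 billion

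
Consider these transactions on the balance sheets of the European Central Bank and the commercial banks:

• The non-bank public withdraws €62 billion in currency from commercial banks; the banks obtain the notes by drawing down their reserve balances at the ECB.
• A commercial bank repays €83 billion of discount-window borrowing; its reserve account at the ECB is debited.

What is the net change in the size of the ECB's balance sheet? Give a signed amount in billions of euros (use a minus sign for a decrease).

ECB balance sheet:
  Assets:      Loans to banks −€83B
  Liabilities: Bank reserves −€145B, Currency in circulation +€62B
Commercial banking system:
  Assets:      Reserves at CB −€145B
  Liabilities: Checkable deposits −€62B, Borrowings from CB −€83B
Change in total ECB assets = -€83 billion.

-€83 billion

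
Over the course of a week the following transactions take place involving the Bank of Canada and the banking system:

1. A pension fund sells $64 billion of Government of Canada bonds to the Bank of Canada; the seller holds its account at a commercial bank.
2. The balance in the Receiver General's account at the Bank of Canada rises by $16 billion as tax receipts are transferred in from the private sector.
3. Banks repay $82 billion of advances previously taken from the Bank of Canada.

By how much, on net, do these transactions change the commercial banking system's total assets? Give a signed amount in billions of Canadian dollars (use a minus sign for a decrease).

-$34 billion

Bank of Canada balance sheet:
  Assets:      Securities +$64B, Loans to banks −$82B
  Liabilities: Bank reserves −$34B, Government deposits +$16B
Commercial banking system:
  Assets:      Reserves at CB −$34B
  Liabilities: Checkable deposits +$48B, Borrowings from CB −$82B
Change in total bank assets = -$34 billion.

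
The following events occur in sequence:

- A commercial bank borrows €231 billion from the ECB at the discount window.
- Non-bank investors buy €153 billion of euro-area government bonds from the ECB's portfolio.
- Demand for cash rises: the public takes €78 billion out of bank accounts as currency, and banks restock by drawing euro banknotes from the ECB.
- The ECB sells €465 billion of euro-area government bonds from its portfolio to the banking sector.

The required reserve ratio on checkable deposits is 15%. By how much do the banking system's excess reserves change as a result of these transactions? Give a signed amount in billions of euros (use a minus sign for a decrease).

Discount-window loan €231 billion: reserves +€231B, deposits 0.
Asset sale (to non-banks) €153 billion: reserves −€153B, deposits −€153B.
Currency withdrawal €78 billion: reserves −€78B, deposits −€78B.
OMO sale (to banks) €465 billion: reserves −€465B, deposits 0.
Totals: Δreserves = −€465B, Δdeposits = −€231B.
Δrequired reserves = 15% × −€231B = −€34.65B.
Δexcess reserves = Δreserves − Δrequired = −€465B − (−€34.65B) = -€430.35 billion.

-€430.35 billion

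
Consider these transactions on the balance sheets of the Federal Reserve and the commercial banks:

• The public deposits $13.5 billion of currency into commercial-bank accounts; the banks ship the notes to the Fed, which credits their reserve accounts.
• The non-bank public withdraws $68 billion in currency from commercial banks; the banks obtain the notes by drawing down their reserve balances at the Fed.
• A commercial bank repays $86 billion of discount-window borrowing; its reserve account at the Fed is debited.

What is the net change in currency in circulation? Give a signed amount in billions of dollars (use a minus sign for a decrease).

Fed balance sheet:
  Assets:      Loans to banks −$86B
  Liabilities: Bank reserves −$140.5B, Currency in circulation +$54.5B
So the change in currency in circulation is +$54.5 billion.

+$54.5 billion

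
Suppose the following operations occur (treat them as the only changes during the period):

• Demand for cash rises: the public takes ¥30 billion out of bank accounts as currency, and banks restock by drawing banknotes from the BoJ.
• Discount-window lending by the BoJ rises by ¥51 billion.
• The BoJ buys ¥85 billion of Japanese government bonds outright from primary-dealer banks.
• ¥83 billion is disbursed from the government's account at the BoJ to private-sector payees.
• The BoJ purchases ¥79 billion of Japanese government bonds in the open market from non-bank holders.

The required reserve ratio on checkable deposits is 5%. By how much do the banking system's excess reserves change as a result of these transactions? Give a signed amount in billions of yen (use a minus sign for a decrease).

Currency withdrawal ¥30 billion: reserves −¥30B, deposits −¥30B.
Discount-window loan ¥51 billion: reserves +¥51B, deposits 0.
OMO purchase (from banks) ¥85 billion: reserves +¥85B, deposits 0.
Government spending ¥83 billion: reserves +¥83B, deposits +¥83B.
Asset purchase (from non-banks) ¥79 billion: reserves +¥79B, deposits +¥79B.
Totals: Δreserves = +¥268B, Δdeposits = +¥132B.
Δrequired reserves = 5% × +¥132B = +¥6.6B.
Δexcess reserves = Δreserves − Δrequired = +¥268B − (+¥6.6B) = +¥261.4 billion.

+¥261.4 billion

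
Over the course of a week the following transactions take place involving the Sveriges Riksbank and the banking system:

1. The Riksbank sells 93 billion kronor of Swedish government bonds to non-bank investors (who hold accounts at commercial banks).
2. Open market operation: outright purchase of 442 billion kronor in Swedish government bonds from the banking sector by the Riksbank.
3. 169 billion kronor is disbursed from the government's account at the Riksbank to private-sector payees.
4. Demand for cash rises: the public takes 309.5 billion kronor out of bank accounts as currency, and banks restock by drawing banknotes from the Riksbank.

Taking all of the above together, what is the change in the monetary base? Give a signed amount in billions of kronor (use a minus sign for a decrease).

+518 billion

Riksbank balance sheet:
  Assets:      Securities +349B
  Liabilities: Bank reserves +208.5B, Currency in circulation +309.5B, Government deposits −169B
Commercial banking system:
  Assets:      Reserves at CB +208.5B, Securities −442B
  Liabilities: Checkable deposits −233.5B
Monetary base = currency + reserves: +309.5B + (+208.5B) = +518 billion.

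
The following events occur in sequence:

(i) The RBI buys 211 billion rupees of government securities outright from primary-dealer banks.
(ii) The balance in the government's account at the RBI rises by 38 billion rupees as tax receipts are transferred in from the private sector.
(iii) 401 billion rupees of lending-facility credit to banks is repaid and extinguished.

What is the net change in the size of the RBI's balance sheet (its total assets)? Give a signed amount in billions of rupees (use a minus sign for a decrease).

OMO purchase (from banks) 211 billion rupees: an RBI asset is acquired → +211B.
Government account inflow 38 billion rupees: only the composition of liabilities changes → 0.
Discount-window repayment 401 billion rupees: an RBI asset is shed → −401B.
Net: 211 + 0 − 401 = -190 billion.

-190 billion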